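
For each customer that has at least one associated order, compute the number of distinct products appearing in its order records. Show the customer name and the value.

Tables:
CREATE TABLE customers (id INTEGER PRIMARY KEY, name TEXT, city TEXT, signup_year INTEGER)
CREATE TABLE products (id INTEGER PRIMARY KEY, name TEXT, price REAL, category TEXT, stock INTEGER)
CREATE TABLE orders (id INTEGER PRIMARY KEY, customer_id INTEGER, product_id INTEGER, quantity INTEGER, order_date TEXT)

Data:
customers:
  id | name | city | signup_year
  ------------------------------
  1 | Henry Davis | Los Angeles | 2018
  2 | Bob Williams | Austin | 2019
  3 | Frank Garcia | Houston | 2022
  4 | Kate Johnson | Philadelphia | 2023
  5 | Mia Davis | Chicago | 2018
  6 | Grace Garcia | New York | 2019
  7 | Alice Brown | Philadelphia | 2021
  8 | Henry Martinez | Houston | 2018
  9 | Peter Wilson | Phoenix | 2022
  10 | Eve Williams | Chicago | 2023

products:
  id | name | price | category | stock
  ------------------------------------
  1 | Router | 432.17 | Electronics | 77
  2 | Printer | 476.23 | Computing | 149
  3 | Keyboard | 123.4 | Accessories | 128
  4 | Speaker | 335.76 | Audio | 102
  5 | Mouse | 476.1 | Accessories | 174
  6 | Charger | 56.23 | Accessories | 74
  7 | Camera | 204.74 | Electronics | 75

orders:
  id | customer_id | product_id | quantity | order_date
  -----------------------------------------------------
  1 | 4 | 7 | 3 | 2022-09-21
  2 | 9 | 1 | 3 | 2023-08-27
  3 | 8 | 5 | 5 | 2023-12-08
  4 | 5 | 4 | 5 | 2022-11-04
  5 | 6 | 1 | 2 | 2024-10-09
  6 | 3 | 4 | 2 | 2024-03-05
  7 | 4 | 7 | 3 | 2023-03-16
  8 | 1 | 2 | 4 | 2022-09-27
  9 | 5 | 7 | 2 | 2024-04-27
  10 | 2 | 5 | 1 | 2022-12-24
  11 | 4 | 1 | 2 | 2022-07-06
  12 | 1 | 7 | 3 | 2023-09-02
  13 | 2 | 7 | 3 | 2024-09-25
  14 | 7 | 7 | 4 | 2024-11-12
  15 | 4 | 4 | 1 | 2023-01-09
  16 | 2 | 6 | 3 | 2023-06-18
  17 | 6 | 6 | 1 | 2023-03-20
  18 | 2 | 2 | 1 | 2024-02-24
SELECT p.name, COUNT(DISTINCT c.product_id) AS distinct_product_count FROM orders c JOIN customers p ON c.customer_id = p.id GROUP BY p.id, p.name

Execution result:
name | distinct_product_count
Henry Davis | 2
Bob Williams | 4
Frank Garcia | 1
Kate Johnson | 3
Mia Davis | 2
Grace Garcia | 2
Alice Brown | 1
Henry Martinez | 1
Peter Wilson | 1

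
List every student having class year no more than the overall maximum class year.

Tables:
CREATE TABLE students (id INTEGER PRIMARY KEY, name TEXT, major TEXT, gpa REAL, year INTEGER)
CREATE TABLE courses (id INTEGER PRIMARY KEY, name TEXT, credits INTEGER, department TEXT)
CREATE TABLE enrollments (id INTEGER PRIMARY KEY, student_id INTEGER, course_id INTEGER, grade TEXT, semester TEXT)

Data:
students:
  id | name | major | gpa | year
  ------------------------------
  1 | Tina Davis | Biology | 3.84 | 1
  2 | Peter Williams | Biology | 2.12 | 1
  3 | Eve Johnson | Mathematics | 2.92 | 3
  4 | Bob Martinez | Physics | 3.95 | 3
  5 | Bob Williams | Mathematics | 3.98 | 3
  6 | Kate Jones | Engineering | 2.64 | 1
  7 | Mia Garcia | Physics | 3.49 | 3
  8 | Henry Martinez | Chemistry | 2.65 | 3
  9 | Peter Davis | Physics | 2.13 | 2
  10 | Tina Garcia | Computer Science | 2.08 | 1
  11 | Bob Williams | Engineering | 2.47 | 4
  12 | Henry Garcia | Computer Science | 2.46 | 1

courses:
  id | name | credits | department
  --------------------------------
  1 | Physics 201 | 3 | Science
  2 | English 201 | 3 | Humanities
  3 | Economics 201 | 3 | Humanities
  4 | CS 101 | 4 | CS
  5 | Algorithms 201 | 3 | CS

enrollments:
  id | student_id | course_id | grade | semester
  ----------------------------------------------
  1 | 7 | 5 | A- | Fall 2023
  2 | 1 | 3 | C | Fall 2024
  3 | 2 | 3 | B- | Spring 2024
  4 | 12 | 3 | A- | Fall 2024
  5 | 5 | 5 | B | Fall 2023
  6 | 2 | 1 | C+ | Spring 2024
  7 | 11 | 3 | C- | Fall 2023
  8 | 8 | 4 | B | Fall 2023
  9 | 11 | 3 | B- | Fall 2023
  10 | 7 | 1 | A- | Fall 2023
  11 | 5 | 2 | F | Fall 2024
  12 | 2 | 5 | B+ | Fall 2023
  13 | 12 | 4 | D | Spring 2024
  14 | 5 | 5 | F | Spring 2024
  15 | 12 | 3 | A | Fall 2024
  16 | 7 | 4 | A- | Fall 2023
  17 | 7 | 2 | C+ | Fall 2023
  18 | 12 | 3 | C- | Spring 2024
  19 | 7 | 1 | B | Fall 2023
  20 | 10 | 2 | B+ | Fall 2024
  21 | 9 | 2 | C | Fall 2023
SELECT name, year FROM students WHERE year <= (SELECT MAX(year) FROM students)

Execution result:
name | year
Tina Davis | 1
Peter Williams | 1
Eve Johnson | 3
Bob Martinez | 3
Bob Williams | 3
Kate Jones | 1
Mia Garcia | 3
Henry Martinez | 3
Peter Davis | 2
Tina Garcia | 1
Bob Williams | 4
Henry Garcia | 1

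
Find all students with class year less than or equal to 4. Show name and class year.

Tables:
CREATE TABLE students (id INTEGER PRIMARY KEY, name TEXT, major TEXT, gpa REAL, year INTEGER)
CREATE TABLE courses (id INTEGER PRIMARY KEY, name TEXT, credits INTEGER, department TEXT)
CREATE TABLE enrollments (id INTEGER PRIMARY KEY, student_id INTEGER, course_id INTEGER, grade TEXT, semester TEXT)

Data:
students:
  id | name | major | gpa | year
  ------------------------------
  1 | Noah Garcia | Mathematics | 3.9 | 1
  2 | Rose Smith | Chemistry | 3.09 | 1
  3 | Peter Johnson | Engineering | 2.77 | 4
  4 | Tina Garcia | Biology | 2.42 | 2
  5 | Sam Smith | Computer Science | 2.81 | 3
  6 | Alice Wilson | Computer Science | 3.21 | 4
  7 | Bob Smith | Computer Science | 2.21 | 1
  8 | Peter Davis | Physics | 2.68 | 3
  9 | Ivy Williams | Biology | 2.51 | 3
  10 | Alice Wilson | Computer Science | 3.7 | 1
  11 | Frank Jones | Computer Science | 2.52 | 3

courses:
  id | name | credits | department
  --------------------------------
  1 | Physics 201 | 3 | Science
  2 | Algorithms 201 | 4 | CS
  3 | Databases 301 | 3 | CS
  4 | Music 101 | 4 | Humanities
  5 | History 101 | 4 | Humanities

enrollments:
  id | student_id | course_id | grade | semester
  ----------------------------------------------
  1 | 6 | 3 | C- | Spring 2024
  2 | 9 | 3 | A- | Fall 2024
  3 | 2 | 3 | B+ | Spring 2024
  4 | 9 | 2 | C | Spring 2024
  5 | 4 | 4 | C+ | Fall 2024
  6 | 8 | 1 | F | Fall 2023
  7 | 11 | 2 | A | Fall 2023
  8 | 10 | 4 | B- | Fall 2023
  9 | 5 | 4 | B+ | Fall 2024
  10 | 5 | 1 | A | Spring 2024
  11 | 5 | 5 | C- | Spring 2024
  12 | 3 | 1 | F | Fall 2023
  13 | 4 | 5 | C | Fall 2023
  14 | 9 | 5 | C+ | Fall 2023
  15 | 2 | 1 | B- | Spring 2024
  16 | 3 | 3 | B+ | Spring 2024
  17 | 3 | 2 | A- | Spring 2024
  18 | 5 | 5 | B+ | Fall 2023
SELECT name, year FROM students WHERE year <= 4

Execution result:
name | year
Noah Garcia | 1
Rose Smith | 1
Peter Johnson | 4
Tina Garcia | 2
Sam Smith | 3
Alice Wilson | 4
Bob Smith | 1
Peter Davis | 3
Ivy Williams | 3
Alice Wilson | 1
Frank Jones | 3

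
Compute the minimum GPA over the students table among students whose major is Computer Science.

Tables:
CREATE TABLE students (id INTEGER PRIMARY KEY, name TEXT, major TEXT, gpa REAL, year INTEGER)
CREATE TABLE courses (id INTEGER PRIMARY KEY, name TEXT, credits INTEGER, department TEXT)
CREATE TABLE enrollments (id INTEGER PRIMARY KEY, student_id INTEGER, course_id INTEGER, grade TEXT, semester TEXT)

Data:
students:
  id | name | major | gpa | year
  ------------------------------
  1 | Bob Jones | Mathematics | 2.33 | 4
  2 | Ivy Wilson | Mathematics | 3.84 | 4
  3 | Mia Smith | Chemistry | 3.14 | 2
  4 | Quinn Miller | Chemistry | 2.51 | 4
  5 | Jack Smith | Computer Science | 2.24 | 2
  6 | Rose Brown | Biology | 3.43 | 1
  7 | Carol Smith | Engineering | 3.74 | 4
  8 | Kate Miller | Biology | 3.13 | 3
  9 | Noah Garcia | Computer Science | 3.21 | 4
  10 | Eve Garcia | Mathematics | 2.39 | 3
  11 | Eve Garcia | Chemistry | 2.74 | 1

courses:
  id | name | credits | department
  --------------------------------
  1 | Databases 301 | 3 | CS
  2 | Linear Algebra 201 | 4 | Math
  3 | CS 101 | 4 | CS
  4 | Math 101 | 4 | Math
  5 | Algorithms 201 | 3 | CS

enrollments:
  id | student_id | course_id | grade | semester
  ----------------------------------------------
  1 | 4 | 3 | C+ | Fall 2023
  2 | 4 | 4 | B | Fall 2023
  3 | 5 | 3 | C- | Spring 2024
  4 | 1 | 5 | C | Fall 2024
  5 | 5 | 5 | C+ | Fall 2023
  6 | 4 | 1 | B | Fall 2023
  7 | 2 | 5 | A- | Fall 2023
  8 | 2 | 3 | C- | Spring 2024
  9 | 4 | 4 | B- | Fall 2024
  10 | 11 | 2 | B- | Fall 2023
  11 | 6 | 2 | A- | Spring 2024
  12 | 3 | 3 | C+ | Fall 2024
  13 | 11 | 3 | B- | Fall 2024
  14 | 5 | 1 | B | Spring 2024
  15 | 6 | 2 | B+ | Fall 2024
SELECT MIN(gpa) FROM students WHERE major = 'Computer Science'

Execution result:
2.24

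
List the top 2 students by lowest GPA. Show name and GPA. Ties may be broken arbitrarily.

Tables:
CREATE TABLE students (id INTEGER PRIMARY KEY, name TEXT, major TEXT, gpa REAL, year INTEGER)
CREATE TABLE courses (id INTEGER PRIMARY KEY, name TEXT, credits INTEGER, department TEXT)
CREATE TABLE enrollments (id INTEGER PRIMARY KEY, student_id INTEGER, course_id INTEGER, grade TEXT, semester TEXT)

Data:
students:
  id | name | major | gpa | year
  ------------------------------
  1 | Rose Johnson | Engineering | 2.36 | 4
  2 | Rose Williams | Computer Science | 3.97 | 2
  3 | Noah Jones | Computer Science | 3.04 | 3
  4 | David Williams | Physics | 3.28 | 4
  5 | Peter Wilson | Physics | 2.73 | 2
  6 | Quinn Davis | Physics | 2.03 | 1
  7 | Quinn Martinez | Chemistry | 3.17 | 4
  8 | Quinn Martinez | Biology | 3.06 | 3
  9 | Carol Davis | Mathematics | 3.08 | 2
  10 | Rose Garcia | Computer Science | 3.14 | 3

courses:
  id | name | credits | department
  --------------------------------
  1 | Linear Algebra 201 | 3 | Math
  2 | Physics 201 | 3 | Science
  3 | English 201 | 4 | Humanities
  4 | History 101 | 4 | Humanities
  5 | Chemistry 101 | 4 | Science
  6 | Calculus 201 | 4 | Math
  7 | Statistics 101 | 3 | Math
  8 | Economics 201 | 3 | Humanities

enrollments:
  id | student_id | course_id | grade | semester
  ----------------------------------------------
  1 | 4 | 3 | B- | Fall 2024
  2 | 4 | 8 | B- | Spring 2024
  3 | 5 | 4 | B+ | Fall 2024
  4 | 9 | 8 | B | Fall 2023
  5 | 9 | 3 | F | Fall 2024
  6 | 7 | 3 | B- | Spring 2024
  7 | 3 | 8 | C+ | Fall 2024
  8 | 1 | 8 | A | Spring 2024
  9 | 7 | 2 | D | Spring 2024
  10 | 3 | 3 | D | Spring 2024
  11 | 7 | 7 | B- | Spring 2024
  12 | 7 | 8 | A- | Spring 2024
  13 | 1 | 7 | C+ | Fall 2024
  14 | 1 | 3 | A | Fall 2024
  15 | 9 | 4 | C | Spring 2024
SELECT name, gpa FROM students ORDER BY gpa ASC LIMIT 2

Execution result:
name | gpa
Quinn Davis | 2.03
Rose Johnson | 2.36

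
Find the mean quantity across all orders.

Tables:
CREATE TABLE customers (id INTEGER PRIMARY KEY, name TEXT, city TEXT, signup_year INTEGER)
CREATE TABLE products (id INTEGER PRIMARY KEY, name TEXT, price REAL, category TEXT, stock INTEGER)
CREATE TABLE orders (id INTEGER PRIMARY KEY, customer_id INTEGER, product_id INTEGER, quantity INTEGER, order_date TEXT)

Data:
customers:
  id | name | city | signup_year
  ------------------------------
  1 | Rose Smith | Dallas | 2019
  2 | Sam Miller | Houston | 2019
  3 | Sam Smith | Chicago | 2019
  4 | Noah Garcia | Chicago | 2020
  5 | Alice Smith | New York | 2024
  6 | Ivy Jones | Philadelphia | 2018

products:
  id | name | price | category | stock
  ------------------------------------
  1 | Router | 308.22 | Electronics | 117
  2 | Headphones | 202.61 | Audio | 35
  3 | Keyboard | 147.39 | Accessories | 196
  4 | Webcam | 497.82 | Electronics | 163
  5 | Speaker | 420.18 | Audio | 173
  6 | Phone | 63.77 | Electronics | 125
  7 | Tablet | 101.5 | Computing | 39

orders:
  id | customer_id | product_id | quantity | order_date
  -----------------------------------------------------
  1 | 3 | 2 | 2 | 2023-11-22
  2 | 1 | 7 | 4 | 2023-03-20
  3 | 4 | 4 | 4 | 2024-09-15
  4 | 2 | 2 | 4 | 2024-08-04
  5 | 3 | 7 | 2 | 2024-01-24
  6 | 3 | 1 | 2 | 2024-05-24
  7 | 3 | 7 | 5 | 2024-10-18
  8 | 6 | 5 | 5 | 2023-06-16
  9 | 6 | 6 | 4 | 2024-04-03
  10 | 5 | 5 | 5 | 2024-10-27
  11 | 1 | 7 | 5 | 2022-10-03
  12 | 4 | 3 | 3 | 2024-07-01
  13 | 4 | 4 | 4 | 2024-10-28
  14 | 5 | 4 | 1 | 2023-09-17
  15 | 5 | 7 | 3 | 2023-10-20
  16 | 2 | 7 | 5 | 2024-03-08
SELECT AVG(quantity) FROM orders

Execution result:
3.63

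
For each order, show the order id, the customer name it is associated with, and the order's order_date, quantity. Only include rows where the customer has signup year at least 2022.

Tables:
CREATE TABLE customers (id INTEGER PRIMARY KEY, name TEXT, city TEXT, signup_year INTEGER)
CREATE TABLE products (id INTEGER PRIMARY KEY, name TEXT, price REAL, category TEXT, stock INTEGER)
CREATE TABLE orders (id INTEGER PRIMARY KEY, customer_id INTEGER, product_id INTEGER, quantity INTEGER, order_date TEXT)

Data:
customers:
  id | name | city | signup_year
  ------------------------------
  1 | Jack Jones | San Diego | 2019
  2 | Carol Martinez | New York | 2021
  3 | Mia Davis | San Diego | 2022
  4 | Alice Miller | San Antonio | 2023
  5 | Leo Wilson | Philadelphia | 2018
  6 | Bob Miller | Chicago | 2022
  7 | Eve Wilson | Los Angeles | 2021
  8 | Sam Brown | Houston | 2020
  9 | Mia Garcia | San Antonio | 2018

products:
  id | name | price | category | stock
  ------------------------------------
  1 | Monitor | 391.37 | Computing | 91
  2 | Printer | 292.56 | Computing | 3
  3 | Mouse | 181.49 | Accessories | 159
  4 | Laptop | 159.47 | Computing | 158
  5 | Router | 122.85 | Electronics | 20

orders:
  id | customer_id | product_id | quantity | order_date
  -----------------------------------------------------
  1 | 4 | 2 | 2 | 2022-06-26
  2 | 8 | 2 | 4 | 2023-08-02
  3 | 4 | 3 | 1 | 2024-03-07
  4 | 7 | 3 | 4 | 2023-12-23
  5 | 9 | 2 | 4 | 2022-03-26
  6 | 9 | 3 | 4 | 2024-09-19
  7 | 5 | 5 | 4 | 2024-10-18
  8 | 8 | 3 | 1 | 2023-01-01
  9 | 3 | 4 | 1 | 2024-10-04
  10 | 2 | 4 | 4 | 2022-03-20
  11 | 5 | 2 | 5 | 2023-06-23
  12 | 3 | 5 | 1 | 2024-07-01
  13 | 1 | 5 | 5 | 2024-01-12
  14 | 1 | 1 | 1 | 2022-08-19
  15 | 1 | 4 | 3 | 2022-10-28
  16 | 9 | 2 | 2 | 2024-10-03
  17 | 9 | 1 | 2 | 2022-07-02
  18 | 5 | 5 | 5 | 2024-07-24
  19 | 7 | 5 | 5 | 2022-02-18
SELECT c.id, p.name AS customer, c.order_date, c.quantity FROM orders c JOIN customers p ON c.customer_id = p.id WHERE p.signup_year >= 2022

Execution result:
id | customer | order_date | quantity
1 | Alice Miller | 2022-06-26 | 2
3 | Alice Miller | 2024-03-07 | 1
9 | Mia Davis | 2024-10-04 | 1
12 | Mia Davis | 2024-07-01 | 1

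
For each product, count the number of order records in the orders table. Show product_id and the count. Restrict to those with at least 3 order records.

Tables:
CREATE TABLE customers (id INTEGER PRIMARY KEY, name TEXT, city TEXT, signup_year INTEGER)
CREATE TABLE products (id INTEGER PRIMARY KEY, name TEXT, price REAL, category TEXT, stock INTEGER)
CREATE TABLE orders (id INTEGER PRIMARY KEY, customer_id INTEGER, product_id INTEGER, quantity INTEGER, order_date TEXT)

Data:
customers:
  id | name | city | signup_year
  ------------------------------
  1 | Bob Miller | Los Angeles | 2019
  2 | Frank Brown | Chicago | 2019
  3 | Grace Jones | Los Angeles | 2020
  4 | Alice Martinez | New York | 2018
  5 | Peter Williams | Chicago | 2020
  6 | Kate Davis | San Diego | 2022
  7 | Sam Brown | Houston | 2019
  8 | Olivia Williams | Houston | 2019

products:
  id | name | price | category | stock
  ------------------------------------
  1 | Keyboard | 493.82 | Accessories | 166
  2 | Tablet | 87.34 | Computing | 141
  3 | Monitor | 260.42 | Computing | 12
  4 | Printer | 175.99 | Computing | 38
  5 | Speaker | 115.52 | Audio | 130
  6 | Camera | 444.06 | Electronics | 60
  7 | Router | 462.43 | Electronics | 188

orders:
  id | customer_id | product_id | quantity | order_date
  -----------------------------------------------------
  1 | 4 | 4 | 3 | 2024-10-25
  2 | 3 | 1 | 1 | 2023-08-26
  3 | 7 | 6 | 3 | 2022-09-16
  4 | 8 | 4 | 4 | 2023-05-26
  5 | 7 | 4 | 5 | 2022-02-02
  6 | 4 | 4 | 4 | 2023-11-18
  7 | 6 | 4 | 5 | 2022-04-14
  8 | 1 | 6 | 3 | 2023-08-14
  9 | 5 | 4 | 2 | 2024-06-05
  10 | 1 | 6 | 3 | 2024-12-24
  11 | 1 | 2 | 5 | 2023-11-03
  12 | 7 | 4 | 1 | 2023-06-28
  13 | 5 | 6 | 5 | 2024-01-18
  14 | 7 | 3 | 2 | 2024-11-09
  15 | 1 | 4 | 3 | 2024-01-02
SELECT product_id, COUNT(*) AS order_count FROM orders GROUP BY product_id HAVING COUNT(*) >= 3

Execution result:
product_id | order_count
4 | 8
6 | 4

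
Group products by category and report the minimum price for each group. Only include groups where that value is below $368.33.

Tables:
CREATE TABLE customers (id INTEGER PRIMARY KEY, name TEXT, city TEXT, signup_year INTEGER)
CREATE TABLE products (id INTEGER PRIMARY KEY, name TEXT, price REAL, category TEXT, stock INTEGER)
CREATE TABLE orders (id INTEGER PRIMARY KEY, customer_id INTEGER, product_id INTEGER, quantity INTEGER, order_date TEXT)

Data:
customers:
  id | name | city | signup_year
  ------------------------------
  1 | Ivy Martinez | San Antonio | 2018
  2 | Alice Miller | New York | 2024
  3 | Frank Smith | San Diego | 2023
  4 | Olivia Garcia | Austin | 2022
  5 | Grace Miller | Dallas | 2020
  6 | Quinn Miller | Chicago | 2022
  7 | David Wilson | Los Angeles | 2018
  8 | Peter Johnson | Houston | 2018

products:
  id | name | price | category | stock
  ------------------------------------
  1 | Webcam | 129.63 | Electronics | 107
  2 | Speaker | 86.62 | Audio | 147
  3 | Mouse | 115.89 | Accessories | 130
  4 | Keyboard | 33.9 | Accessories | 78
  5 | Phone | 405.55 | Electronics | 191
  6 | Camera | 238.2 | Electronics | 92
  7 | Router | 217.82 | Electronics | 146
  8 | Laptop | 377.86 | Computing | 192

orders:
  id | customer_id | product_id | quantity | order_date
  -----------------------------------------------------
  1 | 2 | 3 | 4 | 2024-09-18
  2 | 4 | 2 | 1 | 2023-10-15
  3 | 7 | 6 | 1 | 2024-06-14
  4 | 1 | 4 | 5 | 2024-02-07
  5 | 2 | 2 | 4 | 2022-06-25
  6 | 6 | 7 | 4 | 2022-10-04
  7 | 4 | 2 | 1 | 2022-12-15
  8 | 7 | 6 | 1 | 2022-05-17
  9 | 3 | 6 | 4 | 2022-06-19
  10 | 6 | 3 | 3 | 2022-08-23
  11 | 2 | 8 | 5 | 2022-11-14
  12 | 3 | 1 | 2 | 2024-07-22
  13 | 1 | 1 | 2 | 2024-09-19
SELECT category, MIN(price) AS min_price FROM products GROUP BY category HAVING MIN(price) < 368.33

Execution result:
category | min_price
Accessories | 33.90
Audio | 86.62
Electronics | 129.63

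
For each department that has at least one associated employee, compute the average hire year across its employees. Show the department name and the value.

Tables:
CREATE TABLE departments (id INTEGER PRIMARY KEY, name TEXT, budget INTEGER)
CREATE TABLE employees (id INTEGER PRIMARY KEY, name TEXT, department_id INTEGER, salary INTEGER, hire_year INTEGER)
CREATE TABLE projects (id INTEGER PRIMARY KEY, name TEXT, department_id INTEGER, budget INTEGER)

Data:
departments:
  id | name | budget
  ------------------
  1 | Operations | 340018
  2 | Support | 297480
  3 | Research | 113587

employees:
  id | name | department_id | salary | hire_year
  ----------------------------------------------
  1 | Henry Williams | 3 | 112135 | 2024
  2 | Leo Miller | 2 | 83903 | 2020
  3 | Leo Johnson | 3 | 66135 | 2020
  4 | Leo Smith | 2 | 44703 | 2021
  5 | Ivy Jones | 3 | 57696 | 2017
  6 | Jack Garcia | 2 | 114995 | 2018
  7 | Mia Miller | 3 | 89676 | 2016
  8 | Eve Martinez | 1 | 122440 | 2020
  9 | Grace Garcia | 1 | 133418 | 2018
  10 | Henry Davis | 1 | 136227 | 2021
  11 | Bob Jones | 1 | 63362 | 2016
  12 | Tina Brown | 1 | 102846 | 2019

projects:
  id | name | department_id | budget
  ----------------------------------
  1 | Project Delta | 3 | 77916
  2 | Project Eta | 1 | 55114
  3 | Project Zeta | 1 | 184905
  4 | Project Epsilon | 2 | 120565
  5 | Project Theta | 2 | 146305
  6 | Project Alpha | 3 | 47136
SELECT p.name, AVG(c.hire_year) AS avg_hire_year FROM employees c JOIN departments p ON c.department_id = p.id GROUP BY p.id, p.name

Execution result:
name | avg_hire_year
Operations | 2018.80
Support | 2019.67
Research | 2019.25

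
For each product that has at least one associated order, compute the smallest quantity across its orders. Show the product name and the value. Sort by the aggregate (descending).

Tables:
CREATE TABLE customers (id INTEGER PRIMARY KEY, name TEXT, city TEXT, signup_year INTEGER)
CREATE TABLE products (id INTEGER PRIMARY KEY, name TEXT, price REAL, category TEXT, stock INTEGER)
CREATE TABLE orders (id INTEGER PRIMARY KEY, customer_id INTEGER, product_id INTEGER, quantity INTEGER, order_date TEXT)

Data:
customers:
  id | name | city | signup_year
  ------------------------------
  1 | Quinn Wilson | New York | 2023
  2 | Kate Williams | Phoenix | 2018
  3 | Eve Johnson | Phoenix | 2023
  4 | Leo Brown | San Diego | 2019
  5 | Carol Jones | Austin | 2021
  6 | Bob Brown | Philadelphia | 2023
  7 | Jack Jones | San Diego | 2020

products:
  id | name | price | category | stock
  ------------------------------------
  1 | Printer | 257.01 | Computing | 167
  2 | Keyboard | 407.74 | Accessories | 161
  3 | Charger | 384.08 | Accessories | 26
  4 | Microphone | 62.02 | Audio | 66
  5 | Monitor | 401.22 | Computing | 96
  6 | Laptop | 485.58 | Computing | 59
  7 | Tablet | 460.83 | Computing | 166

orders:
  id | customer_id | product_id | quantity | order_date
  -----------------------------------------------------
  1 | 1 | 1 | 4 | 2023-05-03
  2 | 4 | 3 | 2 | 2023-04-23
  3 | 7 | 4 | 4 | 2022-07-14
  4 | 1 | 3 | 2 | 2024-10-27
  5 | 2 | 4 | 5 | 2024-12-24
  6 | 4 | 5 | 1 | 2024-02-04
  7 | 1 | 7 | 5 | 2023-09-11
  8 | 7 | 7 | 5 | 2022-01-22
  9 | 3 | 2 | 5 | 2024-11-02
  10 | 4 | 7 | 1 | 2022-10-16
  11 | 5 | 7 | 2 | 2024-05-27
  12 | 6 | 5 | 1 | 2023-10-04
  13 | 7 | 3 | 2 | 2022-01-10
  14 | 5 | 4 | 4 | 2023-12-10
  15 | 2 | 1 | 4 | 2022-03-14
SELECT p.name, MIN(c.quantity) AS min_quantity FROM orders c JOIN products p ON c.product_id = p.id GROUP BY p.id, p.name ORDER BY min_quantity DESC

Execution result:
name | min_quantity
Keyboard | 5
Printer | 4
Microphone | 4
Charger | 2
Monitor | 1
Tablet | 1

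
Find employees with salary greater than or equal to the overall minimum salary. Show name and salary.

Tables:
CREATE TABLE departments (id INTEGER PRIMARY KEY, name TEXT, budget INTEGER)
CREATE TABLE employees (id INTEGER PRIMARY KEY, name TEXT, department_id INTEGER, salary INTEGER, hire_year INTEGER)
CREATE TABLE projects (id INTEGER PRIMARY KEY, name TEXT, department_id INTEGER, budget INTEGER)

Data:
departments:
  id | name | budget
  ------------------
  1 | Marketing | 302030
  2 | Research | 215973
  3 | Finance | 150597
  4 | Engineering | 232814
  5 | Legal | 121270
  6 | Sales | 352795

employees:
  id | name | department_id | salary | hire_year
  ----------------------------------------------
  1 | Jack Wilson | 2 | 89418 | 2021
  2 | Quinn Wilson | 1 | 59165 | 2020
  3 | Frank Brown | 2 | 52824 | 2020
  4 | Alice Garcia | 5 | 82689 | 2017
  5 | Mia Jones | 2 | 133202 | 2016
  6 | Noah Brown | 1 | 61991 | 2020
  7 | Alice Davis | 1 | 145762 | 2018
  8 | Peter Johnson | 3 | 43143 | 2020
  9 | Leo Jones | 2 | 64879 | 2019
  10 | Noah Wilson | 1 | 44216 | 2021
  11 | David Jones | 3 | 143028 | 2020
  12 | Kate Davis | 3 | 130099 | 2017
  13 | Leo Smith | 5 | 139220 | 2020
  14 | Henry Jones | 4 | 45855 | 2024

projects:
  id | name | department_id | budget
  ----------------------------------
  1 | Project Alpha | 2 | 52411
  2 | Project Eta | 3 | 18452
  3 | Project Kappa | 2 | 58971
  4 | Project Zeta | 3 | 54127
SELECT name, salary FROM employees WHERE salary >= (SELECT MIN(salary) FROM employees)

Execution result:
name | salary
Jack Wilson | 89418
Quinn Wilson | 59165
Frank Brown | 52824
Alice Garcia | 82689
Mia Jones | 133202
Noah Brown | 61991
Alice Davis | 145762
Peter Johnson | 43143
Leo Jones | 64879
Noah Wilson | 44216
David Jones | 143028
Kate Davis | 130099
Leo Smith | 139220
Henry Jones | 45855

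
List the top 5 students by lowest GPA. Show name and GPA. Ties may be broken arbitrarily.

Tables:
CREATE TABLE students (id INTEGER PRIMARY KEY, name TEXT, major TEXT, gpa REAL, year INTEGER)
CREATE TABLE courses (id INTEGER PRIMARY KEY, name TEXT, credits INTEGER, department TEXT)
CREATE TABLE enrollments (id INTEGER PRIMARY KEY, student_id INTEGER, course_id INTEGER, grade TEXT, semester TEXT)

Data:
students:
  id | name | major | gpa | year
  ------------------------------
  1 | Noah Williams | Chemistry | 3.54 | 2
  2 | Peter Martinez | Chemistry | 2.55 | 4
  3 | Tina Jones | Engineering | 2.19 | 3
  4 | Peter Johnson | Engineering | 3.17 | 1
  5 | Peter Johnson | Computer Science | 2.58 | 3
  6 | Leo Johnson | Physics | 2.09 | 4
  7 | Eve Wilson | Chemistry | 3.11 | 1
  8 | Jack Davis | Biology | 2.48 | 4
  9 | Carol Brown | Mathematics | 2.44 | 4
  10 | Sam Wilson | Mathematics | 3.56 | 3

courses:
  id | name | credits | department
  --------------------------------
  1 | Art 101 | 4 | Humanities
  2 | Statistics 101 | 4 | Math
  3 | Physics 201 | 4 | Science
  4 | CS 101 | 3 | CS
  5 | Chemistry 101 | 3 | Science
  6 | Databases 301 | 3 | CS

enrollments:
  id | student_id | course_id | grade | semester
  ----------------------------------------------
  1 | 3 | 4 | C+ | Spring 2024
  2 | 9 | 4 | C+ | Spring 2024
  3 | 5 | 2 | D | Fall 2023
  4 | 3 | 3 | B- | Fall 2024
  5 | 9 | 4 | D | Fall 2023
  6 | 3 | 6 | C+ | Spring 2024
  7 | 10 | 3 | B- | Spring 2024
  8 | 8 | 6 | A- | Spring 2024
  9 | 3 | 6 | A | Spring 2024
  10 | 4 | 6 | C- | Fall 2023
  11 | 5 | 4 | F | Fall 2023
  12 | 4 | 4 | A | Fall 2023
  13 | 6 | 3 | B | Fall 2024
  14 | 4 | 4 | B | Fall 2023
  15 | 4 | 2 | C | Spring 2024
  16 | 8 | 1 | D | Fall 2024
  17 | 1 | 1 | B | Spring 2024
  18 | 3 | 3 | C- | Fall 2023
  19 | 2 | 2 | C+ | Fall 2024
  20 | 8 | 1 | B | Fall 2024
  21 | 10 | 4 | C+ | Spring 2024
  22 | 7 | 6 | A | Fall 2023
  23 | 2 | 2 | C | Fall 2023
SELECT name, gpa FROM students ORDER BY gpa ASC LIMIT 5

Execution result:
name | gpa
Leo Johnson | 2.09
Tina Jones | 2.19
Carol Brown | 2.44
Jack Davis | 2.48
Peter Martinez | 2.55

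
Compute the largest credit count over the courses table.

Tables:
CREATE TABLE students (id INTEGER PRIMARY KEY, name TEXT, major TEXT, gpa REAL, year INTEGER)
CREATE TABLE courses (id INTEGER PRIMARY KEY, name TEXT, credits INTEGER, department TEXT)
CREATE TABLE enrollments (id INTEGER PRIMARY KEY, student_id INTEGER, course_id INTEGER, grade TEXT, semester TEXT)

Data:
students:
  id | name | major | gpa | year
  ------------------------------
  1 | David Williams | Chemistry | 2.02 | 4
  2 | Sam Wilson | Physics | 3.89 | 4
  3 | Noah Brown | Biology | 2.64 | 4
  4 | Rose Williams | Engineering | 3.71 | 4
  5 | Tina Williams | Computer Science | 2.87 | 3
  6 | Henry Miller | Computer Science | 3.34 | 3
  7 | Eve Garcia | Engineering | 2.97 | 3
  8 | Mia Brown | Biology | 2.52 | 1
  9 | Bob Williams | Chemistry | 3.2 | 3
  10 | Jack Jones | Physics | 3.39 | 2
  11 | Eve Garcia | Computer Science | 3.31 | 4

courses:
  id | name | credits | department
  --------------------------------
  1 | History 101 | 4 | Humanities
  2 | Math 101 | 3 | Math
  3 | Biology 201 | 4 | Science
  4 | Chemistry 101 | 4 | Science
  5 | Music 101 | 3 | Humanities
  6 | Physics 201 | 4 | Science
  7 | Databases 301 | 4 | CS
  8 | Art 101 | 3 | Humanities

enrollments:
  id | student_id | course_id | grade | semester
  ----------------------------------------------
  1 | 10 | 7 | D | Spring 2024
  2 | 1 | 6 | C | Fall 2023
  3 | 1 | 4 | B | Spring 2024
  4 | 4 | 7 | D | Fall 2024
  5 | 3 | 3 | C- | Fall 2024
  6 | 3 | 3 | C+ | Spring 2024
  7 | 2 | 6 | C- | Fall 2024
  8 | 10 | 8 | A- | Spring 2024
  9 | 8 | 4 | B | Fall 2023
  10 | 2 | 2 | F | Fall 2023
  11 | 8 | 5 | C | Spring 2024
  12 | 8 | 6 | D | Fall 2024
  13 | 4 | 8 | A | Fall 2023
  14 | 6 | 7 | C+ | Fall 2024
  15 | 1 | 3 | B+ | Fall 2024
SELECT MAX(credits) FROM courses

Execution result:
4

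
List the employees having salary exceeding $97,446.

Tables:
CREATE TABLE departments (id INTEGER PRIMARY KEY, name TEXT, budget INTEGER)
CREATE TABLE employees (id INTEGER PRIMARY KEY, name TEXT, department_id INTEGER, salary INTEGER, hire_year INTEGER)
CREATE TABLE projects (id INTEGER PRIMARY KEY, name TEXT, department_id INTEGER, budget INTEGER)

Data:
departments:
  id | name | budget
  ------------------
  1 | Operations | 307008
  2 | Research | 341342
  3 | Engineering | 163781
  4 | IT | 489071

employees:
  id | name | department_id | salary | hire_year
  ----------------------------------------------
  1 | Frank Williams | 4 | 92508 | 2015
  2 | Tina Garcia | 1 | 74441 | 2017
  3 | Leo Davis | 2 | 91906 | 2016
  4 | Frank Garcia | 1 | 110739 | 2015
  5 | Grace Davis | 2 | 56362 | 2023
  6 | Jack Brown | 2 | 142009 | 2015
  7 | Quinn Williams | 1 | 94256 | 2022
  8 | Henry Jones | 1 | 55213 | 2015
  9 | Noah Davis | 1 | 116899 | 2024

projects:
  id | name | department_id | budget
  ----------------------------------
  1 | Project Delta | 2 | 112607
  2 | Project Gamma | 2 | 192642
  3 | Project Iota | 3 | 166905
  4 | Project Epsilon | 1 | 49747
SELECT name, salary FROM employees WHERE salary > 97446

Execution result:
name | salary
Frank Garcia | 110739
Jack Brown | 142009
Noah Davis | 116899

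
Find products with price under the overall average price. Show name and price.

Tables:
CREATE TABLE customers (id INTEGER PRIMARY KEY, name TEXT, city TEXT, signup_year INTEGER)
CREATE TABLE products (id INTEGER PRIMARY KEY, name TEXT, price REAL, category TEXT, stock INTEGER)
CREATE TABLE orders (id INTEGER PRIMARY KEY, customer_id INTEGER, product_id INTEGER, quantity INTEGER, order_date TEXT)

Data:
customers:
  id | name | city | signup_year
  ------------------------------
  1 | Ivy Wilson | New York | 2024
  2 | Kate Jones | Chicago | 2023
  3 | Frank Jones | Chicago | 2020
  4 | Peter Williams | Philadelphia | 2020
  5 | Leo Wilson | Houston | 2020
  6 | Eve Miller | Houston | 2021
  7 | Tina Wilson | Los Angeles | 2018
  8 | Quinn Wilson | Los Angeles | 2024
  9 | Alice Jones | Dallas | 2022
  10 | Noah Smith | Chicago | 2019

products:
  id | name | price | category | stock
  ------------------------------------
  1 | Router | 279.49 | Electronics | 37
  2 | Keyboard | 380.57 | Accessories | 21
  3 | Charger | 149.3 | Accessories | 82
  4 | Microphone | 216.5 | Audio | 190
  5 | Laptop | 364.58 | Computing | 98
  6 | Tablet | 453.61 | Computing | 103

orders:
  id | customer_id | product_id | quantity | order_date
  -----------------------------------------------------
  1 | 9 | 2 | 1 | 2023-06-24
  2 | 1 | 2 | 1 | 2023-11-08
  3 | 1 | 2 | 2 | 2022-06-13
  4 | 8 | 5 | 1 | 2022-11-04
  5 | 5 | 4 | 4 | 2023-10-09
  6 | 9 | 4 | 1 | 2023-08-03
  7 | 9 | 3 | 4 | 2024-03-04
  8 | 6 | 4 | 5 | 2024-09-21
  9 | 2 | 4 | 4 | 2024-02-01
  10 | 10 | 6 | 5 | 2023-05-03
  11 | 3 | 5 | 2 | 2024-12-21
SELECT name, price FROM products WHERE price < (SELECT AVG(price) FROM products)

Execution result:
name | price
Router | 279.49
Charger | 149.30
Microphone | 216.50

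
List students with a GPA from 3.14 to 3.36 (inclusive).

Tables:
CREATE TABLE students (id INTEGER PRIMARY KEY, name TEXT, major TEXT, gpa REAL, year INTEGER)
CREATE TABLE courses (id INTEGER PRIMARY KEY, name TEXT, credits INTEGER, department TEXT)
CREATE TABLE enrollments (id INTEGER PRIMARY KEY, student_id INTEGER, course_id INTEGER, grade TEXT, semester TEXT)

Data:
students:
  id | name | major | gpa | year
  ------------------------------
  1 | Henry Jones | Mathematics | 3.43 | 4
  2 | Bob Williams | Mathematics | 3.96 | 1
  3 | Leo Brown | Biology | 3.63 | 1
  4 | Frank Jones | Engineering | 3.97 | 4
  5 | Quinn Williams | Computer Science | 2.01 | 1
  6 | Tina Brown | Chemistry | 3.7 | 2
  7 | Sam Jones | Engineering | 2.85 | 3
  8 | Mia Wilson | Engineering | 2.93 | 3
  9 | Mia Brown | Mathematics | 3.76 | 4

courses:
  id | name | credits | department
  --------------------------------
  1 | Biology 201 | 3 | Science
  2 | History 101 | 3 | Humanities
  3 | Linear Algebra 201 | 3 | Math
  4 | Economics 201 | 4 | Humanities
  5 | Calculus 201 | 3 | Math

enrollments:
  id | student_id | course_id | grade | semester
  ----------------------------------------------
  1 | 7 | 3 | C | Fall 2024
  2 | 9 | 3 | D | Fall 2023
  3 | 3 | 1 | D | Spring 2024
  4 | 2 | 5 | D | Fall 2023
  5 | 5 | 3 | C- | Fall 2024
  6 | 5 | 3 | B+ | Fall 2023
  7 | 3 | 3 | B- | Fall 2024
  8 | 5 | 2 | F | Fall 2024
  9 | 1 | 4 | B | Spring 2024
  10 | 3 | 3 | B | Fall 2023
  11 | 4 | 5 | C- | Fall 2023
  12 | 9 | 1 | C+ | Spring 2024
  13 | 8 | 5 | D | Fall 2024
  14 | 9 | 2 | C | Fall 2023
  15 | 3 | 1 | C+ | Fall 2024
SELECT name, gpa FROM students WHERE gpa BETWEEN 3.14 AND 3.36

Execution result:
(no rows)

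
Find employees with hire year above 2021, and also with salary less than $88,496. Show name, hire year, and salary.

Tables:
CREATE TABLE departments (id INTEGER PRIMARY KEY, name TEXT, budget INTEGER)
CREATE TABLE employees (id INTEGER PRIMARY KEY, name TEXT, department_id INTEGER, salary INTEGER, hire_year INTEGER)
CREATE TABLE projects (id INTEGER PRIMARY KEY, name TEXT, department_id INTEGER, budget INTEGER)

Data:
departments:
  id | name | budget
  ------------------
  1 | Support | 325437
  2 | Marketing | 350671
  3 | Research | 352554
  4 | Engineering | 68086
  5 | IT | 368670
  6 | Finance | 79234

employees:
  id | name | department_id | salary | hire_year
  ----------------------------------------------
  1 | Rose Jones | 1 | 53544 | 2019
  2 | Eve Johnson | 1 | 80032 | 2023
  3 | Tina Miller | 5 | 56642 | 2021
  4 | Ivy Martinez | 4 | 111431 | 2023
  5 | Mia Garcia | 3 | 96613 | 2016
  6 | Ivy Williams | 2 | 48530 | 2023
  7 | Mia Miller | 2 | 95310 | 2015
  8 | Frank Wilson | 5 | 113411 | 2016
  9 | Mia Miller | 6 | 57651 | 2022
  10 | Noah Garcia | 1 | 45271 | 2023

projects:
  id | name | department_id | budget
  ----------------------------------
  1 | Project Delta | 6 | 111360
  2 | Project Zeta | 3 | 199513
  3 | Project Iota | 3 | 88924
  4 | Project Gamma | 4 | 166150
SELECT name, hire_year, salary FROM employees WHERE hire_year > 2021 AND salary < 88496

Execution result:
name | hire_year | salary
Eve Johnson | 2023 | 80032
Ivy Williams | 2023 | 48530
Mia Miller | 2022 | 57651
Noah Garcia | 2023 | 45271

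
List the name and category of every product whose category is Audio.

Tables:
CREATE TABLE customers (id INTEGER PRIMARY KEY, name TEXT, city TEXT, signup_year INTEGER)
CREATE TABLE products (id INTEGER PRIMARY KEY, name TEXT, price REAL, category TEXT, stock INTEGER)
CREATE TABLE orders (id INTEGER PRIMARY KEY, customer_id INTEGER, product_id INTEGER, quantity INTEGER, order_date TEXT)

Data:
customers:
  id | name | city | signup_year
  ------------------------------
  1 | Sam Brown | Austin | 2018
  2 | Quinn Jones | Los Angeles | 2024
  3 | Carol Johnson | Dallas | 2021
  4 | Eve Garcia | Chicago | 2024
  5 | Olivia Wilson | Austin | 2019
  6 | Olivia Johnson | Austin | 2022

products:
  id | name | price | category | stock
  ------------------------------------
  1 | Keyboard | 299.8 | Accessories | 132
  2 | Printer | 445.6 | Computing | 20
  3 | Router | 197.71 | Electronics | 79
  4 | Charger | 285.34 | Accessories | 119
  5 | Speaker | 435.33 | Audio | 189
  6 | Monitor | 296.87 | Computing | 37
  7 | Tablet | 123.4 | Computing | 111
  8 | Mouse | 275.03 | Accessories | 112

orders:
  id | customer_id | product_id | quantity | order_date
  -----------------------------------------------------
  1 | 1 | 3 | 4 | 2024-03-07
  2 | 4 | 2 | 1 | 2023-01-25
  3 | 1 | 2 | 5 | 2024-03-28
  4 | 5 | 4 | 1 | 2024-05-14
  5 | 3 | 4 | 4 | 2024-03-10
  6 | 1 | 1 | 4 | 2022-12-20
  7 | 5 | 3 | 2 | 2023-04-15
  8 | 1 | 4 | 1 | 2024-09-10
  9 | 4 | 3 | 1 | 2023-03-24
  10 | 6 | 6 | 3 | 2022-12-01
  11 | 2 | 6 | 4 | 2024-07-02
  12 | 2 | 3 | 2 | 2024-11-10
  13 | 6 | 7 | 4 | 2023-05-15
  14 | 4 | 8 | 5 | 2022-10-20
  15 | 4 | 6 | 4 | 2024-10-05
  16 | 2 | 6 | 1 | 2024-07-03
SELECT name, category FROM products WHERE category = 'Audio'

Execution result:
name | category
Speaker | Audio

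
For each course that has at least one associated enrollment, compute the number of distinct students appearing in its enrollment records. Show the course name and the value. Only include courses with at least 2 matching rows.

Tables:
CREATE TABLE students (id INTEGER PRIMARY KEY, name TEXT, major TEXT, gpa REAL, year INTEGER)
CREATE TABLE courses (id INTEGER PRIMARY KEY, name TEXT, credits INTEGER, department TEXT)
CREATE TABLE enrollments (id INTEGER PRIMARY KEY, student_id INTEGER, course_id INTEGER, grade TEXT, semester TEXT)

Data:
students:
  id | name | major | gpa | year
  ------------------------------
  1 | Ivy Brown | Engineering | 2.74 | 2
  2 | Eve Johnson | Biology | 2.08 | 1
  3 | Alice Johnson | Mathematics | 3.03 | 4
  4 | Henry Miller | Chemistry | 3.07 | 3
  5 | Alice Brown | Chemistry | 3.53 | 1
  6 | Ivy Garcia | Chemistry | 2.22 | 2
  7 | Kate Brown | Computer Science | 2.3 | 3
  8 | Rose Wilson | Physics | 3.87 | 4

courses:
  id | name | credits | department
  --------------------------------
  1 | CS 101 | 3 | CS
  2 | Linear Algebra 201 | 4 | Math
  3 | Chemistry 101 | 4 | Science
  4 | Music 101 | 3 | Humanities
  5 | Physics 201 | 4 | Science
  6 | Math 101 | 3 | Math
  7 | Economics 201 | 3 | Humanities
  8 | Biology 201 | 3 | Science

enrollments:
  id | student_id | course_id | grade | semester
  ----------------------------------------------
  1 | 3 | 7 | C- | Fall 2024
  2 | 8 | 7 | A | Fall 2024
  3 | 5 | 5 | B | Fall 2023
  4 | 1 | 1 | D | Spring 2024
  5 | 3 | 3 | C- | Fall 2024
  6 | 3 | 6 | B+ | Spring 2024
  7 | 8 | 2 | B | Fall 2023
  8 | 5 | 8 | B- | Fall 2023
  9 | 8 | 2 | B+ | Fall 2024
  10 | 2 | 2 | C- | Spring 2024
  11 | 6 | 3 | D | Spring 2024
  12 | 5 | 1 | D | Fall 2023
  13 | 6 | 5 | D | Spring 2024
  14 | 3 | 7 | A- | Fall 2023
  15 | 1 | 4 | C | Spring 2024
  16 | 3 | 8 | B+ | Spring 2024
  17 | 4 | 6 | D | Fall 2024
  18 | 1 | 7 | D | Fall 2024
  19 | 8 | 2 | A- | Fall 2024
SELECT p.name, COUNT(DISTINCT c.student_id) AS distinct_student_count FROM enrollments c JOIN courses p ON c.course_id = p.id GROUP BY p.id, p.name HAVING COUNT(*) >= 2

Execution result:
name | distinct_student_count
CS 101 | 2
Linear Algebra 201 | 2
Chemistry 101 | 2
Physics 201 | 2
Math 101 | 2
Economics 201 | 3
Biology 201 | 2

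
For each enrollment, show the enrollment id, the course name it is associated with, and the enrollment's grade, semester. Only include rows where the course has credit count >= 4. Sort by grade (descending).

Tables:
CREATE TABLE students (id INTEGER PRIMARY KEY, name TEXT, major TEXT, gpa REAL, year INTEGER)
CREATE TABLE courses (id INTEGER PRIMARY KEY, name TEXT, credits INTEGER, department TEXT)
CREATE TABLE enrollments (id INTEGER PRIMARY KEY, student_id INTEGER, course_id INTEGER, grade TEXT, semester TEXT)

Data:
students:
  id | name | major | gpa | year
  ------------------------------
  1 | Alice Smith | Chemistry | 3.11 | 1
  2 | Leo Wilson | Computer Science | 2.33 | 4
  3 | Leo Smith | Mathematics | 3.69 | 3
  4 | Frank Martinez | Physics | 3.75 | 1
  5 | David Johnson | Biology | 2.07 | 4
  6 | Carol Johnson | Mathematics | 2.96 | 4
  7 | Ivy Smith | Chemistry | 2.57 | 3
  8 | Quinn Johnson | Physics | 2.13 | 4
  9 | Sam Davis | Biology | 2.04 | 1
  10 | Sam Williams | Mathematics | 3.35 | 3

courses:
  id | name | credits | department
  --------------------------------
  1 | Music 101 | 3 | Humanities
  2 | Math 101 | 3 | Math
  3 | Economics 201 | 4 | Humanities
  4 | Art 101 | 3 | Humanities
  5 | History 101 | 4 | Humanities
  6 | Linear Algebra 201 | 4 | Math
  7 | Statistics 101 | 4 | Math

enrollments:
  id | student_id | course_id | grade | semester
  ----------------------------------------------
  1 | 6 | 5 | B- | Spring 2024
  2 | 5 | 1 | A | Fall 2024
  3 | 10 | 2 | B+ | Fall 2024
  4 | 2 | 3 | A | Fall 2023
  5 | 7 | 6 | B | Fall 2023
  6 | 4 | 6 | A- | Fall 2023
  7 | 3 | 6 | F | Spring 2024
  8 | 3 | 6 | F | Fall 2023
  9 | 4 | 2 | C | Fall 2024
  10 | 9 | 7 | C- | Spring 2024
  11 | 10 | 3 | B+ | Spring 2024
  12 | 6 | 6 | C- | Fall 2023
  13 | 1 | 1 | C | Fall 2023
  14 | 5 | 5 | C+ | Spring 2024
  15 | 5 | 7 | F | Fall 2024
SELECT c.id, p.name AS course, c.grade, c.semester FROM enrollments c JOIN courses p ON c.course_id = p.id WHERE p.credits >= 4 ORDER BY c.grade DESC

Execution result:
id | course | grade | semester
7 | Linear Algebra 201 | F | Spring 2024
8 | Linear Algebra 201 | F | Fall 2023
15 | Statistics 101 | F | Fall 2024
10 | Statistics 101 | C- | Spring 2024
12 | Linear Algebra 201 | C- | Fall 2023
14 | History 101 | C+ | Spring 2024
1 | History 101 | B- | Spring 2024
11 | Economics 201 | B+ | Spring 2024
5 | Linear Algebra 201 | B | Fall 2023
6 | Linear Algebra 201 | A- | Fall 2023
4 | Economics 201 | A | Fall 2023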